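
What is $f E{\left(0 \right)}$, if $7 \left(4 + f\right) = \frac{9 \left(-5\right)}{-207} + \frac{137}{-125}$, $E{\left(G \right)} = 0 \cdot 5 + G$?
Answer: $0$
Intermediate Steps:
$E{\left(G \right)} = G$ ($E{\left(G \right)} = 0 + G = G$)
$f = - \frac{83026}{20125}$ ($f = -4 + \frac{\frac{9 \left(-5\right)}{-207} + \frac{137}{-125}}{7} = -4 + \frac{\left(-45\right) \left(- \frac{1}{207}\right) + 137 \left(- \frac{1}{125}\right)}{7} = -4 + \frac{\frac{5}{23} - \frac{137}{125}}{7} = -4 + \frac{1}{7} \left(- \frac{2526}{2875}\right) = -4 - \frac{2526}{20125} = - \frac{83026}{20125} \approx -4.1255$)
$f E{\left(0 \right)} = \left(- \frac{83026}{20125}\right) 0 = 0$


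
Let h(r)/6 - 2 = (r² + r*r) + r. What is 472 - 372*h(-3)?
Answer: -37472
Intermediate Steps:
h(r) = 12 + 6*r + 12*r² (h(r) = 12 + 6*((r² + r*r) + r) = 12 + 6*((r² + r²) + r) = 12 + 6*(2*r² + r) = 12 + 6*(r + 2*r²) = 12 + (6*r + 12*r²) = 12 + 6*r + 12*r²)
472 - 372*h(-3) = 472 - 372*(12 + 6*(-3) + 12*(-3)²) = 472 - 372*(12 - 18 + 12*9) = 472 - 372*(12 - 18 + 108) = 472 - 372*102 = 472 - 37944 = -37472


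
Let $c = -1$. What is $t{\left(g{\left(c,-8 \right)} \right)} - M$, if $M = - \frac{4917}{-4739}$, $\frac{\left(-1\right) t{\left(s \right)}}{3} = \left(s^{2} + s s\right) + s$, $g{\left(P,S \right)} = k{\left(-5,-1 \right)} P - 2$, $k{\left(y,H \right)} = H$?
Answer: $- \frac{19134}{4739} \approx -4.0376$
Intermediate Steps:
$g{\left(P,S \right)} = -2 - P$ ($g{\left(P,S \right)} = - P - 2 = -2 - P$)
$t{\left(s \right)} = - 6 s^{2} - 3 s$ ($t{\left(s \right)} = - 3 \left(\left(s^{2} + s s\right) + s\right) = - 3 \left(\left(s^{2} + s^{2}\right) + s\right) = - 3 \left(2 s^{2} + s\right) = - 3 \left(s + 2 s^{2}\right) = - 6 s^{2} - 3 s$)
$M = \frac{4917}{4739}$ ($M = \left(-4917\right) \left(- \frac{1}{4739}\right) = \frac{4917}{4739} \approx 1.0376$)
$t{\left(g{\left(c,-8 \right)} \right)} - M = - 3 \left(-2 - -1\right) \left(1 + 2 \left(-2 - -1\right)\right) - \frac{4917}{4739} = - 3 \left(-2 + 1\right) \left(1 + 2 \left(-2 + 1\right)\right) - \frac{4917}{4739} = \left(-3\right) \left(-1\right) \left(1 + 2 \left(-1\right)\right) - \frac{4917}{4739} = \left(-3\right) \left(-1\right) \left(1 - 2\right) - \frac{4917}{4739} = \left(-3\right) \left(-1\right) \left(-1\right) - \frac{4917}{4739} = -3 - \frac{4917}{4739} = - \frac{19134}{4739}$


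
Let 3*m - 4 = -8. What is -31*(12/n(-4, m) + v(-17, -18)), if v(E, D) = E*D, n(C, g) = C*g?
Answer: -38223/4 ≈ -9555.8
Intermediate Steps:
m = -4/3 (m = 4/3 + (1/3)*(-8) = 4/3 - 8/3 = -4/3 ≈ -1.3333)
v(E, D) = D*E
-31*(12/n(-4, m) + v(-17, -18)) = -31*(12/((-4*(-4/3))) - 18*(-17)) = -31*(12/(16/3) + 306) = -31*(12*(3/16) + 306) = -31*(9/4 + 306) = -31*1233/4 = -38223/4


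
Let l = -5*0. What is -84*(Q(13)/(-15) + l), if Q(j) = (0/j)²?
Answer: 0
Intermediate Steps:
Q(j) = 0 (Q(j) = 0² = 0)
l = 0
-84*(Q(13)/(-15) + l) = -84*(0/(-15) + 0) = -84*(0*(-1/15) + 0) = -84*(0 + 0) = -84*0 = 0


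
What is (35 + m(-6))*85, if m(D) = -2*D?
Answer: 3995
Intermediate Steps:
(35 + m(-6))*85 = (35 - 2*(-6))*85 = (35 + 12)*85 = 47*85 = 3995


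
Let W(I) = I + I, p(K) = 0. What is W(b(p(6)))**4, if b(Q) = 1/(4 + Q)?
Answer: 1/16 ≈ 0.062500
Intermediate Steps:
W(I) = 2*I
W(b(p(6)))**4 = (2/(4 + 0))**4 = (2/4)**4 = (2*(1/4))**4 = (1/2)**4 = 1/16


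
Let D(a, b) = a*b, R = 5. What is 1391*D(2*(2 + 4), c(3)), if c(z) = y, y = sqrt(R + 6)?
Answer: 16692*sqrt(11) ≈ 55361.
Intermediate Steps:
y = sqrt(11) (y = sqrt(5 + 6) = sqrt(11) ≈ 3.3166)
c(z) = sqrt(11)
1391*D(2*(2 + 4), c(3)) = 1391*((2*(2 + 4))*sqrt(11)) = 1391*((2*6)*sqrt(11)) = 1391*(12*sqrt(11)) = 16692*sqrt(11)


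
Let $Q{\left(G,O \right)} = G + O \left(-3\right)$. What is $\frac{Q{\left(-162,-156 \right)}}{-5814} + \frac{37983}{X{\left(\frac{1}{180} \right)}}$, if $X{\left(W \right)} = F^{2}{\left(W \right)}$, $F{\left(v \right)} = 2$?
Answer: $\frac{721673}{76} \approx 9495.7$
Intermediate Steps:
$Q{\left(G,O \right)} = G - 3 O$
$X{\left(W \right)} = 4$ ($X{\left(W \right)} = 2^{2} = 4$)
$\frac{Q{\left(-162,-156 \right)}}{-5814} + \frac{37983}{X{\left(\frac{1}{180} \right)}} = \frac{-162 - -468}{-5814} + \frac{37983}{4} = \left(-162 + 468\right) \left(- \frac{1}{5814}\right) + 37983 \cdot \frac{1}{4} = 306 \left(- \frac{1}{5814}\right) + \frac{37983}{4} = - \frac{1}{19} + \frac{37983}{4} = \frac{721673}{76}$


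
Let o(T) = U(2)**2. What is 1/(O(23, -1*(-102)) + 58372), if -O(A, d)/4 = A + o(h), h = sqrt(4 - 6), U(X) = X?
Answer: 1/58264 ≈ 1.7163e-5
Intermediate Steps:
h = I*sqrt(2) (h = sqrt(-2) = I*sqrt(2) ≈ 1.4142*I)
o(T) = 4 (o(T) = 2**2 = 4)
O(A, d) = -16 - 4*A (O(A, d) = -4*(A + 4) = -4*(4 + A) = -16 - 4*A)
1/(O(23, -1*(-102)) + 58372) = 1/((-16 - 4*23) + 58372) = 1/((-16 - 92) + 58372) = 1/(-108 + 58372) = 1/58264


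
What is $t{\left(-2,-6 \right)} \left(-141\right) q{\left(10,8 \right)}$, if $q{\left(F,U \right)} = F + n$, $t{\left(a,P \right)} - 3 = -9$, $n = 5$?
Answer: $12690$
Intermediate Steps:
$t{\left(a,P \right)} = -6$ ($t{\left(a,P \right)} = 3 - 9 = -6$)
$q{\left(F,U \right)} = 5 + F$ ($q{\left(F,U \right)} = F + 5 = 5 + F$)
$t{\left(-2,-6 \right)} \left(-141\right) q{\left(10,8 \right)} = \left(-6\right) \left(-141\right) \left(5 + 10\right) = 846 \cdot 15 = 12690$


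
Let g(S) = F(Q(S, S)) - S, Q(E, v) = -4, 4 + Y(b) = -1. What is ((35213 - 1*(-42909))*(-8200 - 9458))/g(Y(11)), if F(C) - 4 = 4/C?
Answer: -344869569/2 ≈ -1.7243e+8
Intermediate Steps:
Y(b) = -5 (Y(b) = -4 - 1 = -5)
F(C) = 4 + 4/C
g(S) = 3 - S (g(S) = (4 + 4/(-4)) - S = (4 + 4*(-¼)) - S = (4 - 1) - S = 3 - S)
((35213 - 1*(-42909))*(-8200 - 9458))/g(Y(11)) = ((35213 - 1*(-42909))*(-8200 - 9458))/(3 - 1*(-5)) = ((35213 + 42909)*(-17658))/(3 + 5) = (78122*(-17658))/8 = -1379478276*⅛ = -344869569/2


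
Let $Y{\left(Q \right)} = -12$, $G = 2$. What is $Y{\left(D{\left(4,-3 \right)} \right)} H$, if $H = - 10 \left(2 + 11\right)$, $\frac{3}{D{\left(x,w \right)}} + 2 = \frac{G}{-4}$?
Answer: $1560$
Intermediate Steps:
$D{\left(x,w \right)} = - \frac{6}{5}$ ($D{\left(x,w \right)} = \frac{3}{-2 + \frac{2}{-4}} = \frac{3}{-2 + 2 \left(- \frac{1}{4}\right)} = \frac{3}{-2 - \frac{1}{2}} = \frac{3}{- \frac{5}{2}} = 3 \left(- \frac{2}{5}\right) = - \frac{6}{5}$)
$H = -130$ ($H = \left(-10\right) 13 = -130$)
$Y{\left(D{\left(4,-3 \right)} \right)} H = \left(-12\right) \left(-130\right) = 1560$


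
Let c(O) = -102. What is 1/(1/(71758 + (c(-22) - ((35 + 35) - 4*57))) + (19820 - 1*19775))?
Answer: 71814/3231631 ≈ 0.022222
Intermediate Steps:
1/(1/(71758 + (c(-22) - ((35 + 35) - 4*57))) + (19820 - 1*19775)) = 1/(1/(71758 + (-102 - ((35 + 35) - 4*57))) + (19820 - 1*19775)) = 1/(1/(71758 + (-102 - (70 - 228))) + (19820 - 19775)) = 1/(1/(71758 + (-102 - 1*(-158))) + 45) = 1/(1/(71758 + (-102 + 158)) + 45) = 1/(1/(71758 + 56) + 45) = 1/(1/71814 + 45) = 1/(3231631/71814) = 71814/3231631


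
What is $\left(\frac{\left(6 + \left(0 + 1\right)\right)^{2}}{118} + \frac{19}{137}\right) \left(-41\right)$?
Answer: $- \frac{367155}{16166} \approx -22.712$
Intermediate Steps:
$\left(\frac{\left(6 + \left(0 + 1\right)\right)^{2}}{118} + \frac{19}{137}\right) \left(-41\right) = \left(\left(6 + 1\right)^{2} \cdot \frac{1}{118} + 19 \cdot \frac{1}{137}\right) \left(-41\right) = \left(7^{2} \cdot \frac{1}{118} + \frac{19}{137}\right) \left(-41\right) = \left(49 \cdot \frac{1}{118} + \frac{19}{137}\right) \left(-41\right) = \left(\frac{49}{118} + \frac{19}{137}\right) \left(-41\right) = \frac{8955}{16166} \left(-41\right) = - \frac{367155}{16166}$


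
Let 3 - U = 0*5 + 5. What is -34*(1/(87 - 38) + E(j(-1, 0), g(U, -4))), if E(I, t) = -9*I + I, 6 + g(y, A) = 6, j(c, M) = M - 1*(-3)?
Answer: 39950/49 ≈ 815.31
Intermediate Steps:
j(c, M) = 3 + M (j(c, M) = M + 3 = 3 + M)
U = -2 (U = 3 - (0*5 + 5) = 3 - (0 + 5) = 3 - 1*5 = 3 - 5 = -2)
g(y, A) = 0 (g(y, A) = -6 + 6 = 0)
E(I, t) = -8*I
-34*(1/(87 - 38) + E(j(-1, 0), g(U, -4))) = -34*(1/(87 - 38) - 8*(3 + 0)) = -34*(1/49 - 8*3) = -34*(1/49 - 24) = -34*(-1175/49) = 39950/49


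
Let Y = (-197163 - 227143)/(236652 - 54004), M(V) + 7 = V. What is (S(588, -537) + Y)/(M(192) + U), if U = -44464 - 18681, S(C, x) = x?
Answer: 49253141/5749759040 ≈ 0.0085661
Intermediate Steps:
M(V) = -7 + V
Y = -212153/91324 (Y = -424306/182648 = -424306*1/182648 = -212153/91324 ≈ -2.3231)
U = -63145
(S(588, -537) + Y)/(M(192) + U) = (-537 - 212153/91324)/((-7 + 192) - 63145) = -49253141/(91324*(185 - 63145)) = -49253141/91324/(-62960) = -49253141/91324*(-1/62960) = 49253141/5749759040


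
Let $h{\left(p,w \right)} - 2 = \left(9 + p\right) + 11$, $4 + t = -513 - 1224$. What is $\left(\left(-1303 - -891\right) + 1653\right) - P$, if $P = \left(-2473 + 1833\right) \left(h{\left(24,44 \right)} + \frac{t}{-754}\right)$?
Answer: $\frac{12123857}{377} \approx 32159.0$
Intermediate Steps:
$t = -1741$ ($t = -4 - 1737 = -1741$)
$h{\left(p,w \right)} = 22 + p$ ($h{\left(p,w \right)} = 2 + \left(\left(9 + p\right) + 11\right) = 2 + \left(20 + p\right) = 22 + p$)
$P = - \frac{11656000}{377}$ ($P = \left(-2473 + 1833\right) \left(\left(22 + 24\right) - \frac{1741}{-754}\right) = - 640 \left(46 - - \frac{1741}{754}\right) = - 640 \left(46 + \frac{1741}{754}\right) = \left(-640\right) \frac{36425}{754} = - \frac{11656000}{377} \approx -30918.0$)
$\left(\left(-1303 - -891\right) + 1653\right) - P = \left(\left(-1303 - -891\right) + 1653\right) - - \frac{11656000}{377} = \left(\left(-1303 + 891\right) + 1653\right) + \frac{11656000}{377} = \left(-412 + 1653\right) + \frac{11656000}{377} = 1241 + \frac{11656000}{377} = \frac{12123857}{377}$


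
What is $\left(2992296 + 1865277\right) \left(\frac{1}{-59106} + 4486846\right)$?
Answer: $\frac{429408675462082925}{19702} \approx 2.1795 \cdot 10^{13}$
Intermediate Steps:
$\left(2992296 + 1865277\right) \left(\frac{1}{-59106} + 4486846\right) = 4857573 \left(- \frac{1}{59106} + 4486846\right) = 4857573 \cdot \frac{265199519675}{59106} = \frac{429408675462082925}{19702}$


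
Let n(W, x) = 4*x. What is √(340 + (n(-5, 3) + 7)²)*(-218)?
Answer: -218*√701 ≈ -5771.9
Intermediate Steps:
√(340 + (n(-5, 3) + 7)²)*(-218) = √(340 + (4*3 + 7)²)*(-218) = √(340 + (12 + 7)²)*(-218) = √(340 + 19²)*(-218) = √(340 + 361)*(-218) = √701*(-218) = -218*√701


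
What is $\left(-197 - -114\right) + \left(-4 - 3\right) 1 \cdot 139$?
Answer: $-1056$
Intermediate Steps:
$\left(-197 - -114\right) + \left(-4 - 3\right) 1 \cdot 139 = \left(-197 + 114\right) + \left(-7\right) 1 \cdot 139 = -83 - 973 = -1056$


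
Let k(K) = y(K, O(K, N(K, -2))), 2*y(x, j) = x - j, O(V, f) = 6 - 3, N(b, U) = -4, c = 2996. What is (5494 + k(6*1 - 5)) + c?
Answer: 8489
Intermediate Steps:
O(V, f) = 3
y(x, j) = x/2 - j/2 (y(x, j) = (x - j)/2 = x/2 - j/2)
k(K) = -3/2 + K/2 (k(K) = K/2 - 1/2*3 = K/2 - 3/2 = -3/2 + K/2)
(5494 + k(6*1 - 5)) + c = (5494 + (-3/2 + (6*1 - 5)/2)) + 2996 = (5494 + (-3/2 + (6 - 5)/2)) + 2996 = (5494 + (-3/2 + (1/2)*1)) + 2996 = (5494 + (-3/2 + 1/2)) + 2996 = (5494 - 1) + 2996 = 5493 + 2996 = 8489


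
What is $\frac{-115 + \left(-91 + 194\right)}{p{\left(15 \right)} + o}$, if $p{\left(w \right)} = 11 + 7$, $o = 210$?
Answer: $- \frac{1}{19} \approx -0.052632$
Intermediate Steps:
$p{\left(w \right)} = 18$
$\frac{-115 + \left(-91 + 194\right)}{p{\left(15 \right)} + o} = \frac{-115 + \left(-91 + 194\right)}{18 + 210} = \frac{-115 + 103}{228} = \left(-12\right) \frac{1}{228} = - \frac{1}{19}$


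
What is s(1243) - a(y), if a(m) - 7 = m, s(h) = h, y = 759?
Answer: 477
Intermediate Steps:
a(m) = 7 + m
s(1243) - a(y) = 1243 - (7 + 759) = 1243 - 1*766 = 1243 - 766 = 477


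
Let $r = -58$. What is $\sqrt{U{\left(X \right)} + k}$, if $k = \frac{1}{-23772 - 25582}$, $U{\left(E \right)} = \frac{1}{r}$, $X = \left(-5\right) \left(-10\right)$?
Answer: $\frac{i \sqrt{8840214449}}{715633} \approx 0.13138 i$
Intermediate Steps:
$X = 50$
$U{\left(E \right)} = - \frac{1}{58}$ ($U{\left(E \right)} = \frac{1}{-58} = - \frac{1}{58}$)
$k = - \frac{1}{49354}$ ($k = \frac{1}{-49354} = - \frac{1}{49354} \approx -2.0262 \cdot 10^{-5}$)
$\sqrt{U{\left(X \right)} + k} = \sqrt{- \frac{1}{58} - \frac{1}{49354}} = \sqrt{- \frac{12353}{715633}} = \frac{i \sqrt{8840214449}}{715633}$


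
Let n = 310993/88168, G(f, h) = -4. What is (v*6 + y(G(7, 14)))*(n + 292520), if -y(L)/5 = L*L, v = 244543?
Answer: 18920151146002917/44084 ≈ 4.2918e+11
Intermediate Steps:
n = 310993/88168 (n = 310993*(1/88168) = 310993/88168 ≈ 3.5273)
y(L) = -5*L² (y(L) = -5*L*L = -5*L²)
(v*6 + y(G(7, 14)))*(n + 292520) = (244543*6 - 5*(-4)²)*(310993/88168 + 292520) = (1467258 - 5*16)*(25791214353/88168) = (1467258 - 80)*(25791214353/88168) = 1467178*(25791214353/88168) = 18920151146002917/44084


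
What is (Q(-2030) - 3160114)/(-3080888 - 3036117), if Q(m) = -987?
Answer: 3161101/6117005 ≈ 0.51677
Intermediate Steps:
(Q(-2030) - 3160114)/(-3080888 - 3036117) = (-987 - 3160114)/(-3080888 - 3036117) = -3161101/(-6117005) = -3161101*(-1/6117005) = 3161101/6117005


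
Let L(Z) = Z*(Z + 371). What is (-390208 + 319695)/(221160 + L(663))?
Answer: -70513/906702 ≈ -0.077769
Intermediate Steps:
L(Z) = Z*(371 + Z)
(-390208 + 319695)/(221160 + L(663)) = (-390208 + 319695)/(221160 + 663*(371 + 663)) = -70513/(221160 + 663*1034) = -70513/(221160 + 685542) = -70513/906702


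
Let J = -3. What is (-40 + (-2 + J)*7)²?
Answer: 5625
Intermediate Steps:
(-40 + (-2 + J)*7)² = (-40 + (-2 - 3)*7)² = (-40 - 5*7)² = (-40 - 35)² = (-75)² = 5625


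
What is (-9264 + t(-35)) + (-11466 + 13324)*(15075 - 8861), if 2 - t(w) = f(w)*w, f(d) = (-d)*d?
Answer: 11493475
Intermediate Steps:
f(d) = -d²
t(w) = 2 + w³ (t(w) = 2 - (-w²)*w = 2 - (-1)*w³ = 2 + w³)
(-9264 + t(-35)) + (-11466 + 13324)*(15075 - 8861) = (-9264 + (2 + (-35)³)) + (-11466 + 13324)*(15075 - 8861) = (-9264 + (2 - 42875)) + 1858*6214 = (-9264 - 42873) + 11545612 = -52137 + 11545612 = 11493475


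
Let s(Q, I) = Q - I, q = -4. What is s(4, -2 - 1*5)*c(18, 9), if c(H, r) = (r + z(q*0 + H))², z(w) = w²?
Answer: 1219779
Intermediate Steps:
c(H, r) = (r + H²)² (c(H, r) = (r + (-4*0 + H)²)² = (r + (0 + H)²)² = (r + H²)²)
s(4, -2 - 1*5)*c(18, 9) = (4 - (-2 - 1*5))*(9 + 18²)² = (4 - (-2 - 5))*(9 + 324)² = (4 - 1*(-7))*333² = (4 + 7)*110889 = 11*110889 = 1219779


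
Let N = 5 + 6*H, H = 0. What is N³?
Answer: 125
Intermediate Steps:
N = 5 (N = 5 + 6*0 = 5 + 0 = 5)
N³ = 5³ = 125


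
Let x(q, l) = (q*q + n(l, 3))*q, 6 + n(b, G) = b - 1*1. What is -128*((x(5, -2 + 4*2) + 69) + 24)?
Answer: -27264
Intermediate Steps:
n(b, G) = -7 + b (n(b, G) = -6 + (b - 1*1) = -6 + (b - 1) = -6 + (-1 + b) = -7 + b)
x(q, l) = q*(-7 + l + q²) (x(q, l) = (q*q + (-7 + l))*q = (q² + (-7 + l))*q = (-7 + l + q²)*q = q*(-7 + l + q²))
-128*((x(5, -2 + 4*2) + 69) + 24) = -128*((5*(-7 + (-2 + 4*2) + 5²) + 69) + 24) = -128*((5*(-7 + (-2 + 8) + 25) + 69) + 24) = -128*((5*(-7 + 6 + 25) + 69) + 24) = -128*((5*24 + 69) + 24) = -128*((120 + 69) + 24) = -128*(189 + 24) = -128*213 = -27264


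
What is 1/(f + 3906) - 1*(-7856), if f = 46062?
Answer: 392548609/49968 ≈ 7856.0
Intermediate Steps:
1/(f + 3906) - 1*(-7856) = 1/(46062 + 3906) - 1*(-7856) = 1/49968 + 7856 = 392548609/49968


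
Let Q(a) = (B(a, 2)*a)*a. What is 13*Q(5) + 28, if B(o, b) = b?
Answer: 678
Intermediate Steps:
Q(a) = 2*a² (Q(a) = (2*a)*a = 2*a²)
13*Q(5) + 28 = 13*(2*5²) + 28 = 13*(2*25) + 28 = 13*50 + 28 = 650 + 28 = 678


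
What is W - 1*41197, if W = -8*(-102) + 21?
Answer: -40360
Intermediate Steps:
W = 837 (W = 816 + 21 = 837)
W - 1*41197 = 837 - 1*41197 = 837 - 41197 = -40360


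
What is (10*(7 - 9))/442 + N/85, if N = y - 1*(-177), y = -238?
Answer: -843/1105 ≈ -0.76290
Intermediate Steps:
N = -61 (N = -238 - 1*(-177) = -238 + 177 = -61)
(10*(7 - 9))/442 + N/85 = (10*(7 - 9))/442 - 61/85 = (10*(-2))*(1/442) - 61*1/85 = -20*1/442 - 61/85 = -10/221 - 61/85 = -843/1105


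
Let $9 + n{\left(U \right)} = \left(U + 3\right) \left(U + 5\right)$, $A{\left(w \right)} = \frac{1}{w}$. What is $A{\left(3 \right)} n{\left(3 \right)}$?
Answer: $13$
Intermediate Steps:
$n{\left(U \right)} = -9 + \left(3 + U\right) \left(5 + U\right)$ ($n{\left(U \right)} = -9 + \left(U + 3\right) \left(U + 5\right) = -9 + \left(3 + U\right) \left(5 + U\right)$)
$A{\left(3 \right)} n{\left(3 \right)} = \frac{6 + 3^{2} + 8 \cdot 3}{3} = \frac{6 + 9 + 24}{3} = \frac{1}{3} \cdot 39 = 13$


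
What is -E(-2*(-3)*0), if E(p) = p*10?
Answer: 0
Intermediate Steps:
E(p) = 10*p
-E(-2*(-3)*0) = -10*-2*(-3)*0 = -10*6*0 = -10*0 = -1*0 = 0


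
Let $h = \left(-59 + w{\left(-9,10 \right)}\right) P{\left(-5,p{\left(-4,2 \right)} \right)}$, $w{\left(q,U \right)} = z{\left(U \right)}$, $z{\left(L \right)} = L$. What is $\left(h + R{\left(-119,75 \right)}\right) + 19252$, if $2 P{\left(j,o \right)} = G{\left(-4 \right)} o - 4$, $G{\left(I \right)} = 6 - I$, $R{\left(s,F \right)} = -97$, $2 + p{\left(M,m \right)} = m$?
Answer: $19253$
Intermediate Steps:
$w{\left(q,U \right)} = U$
$p{\left(M,m \right)} = -2 + m$
$P{\left(j,o \right)} = -2 + 5 o$ ($P{\left(j,o \right)} = \frac{\left(6 - -4\right) o - 4}{2} = \frac{\left(6 + 4\right) o - 4}{2} = \frac{10 o - 4}{2} = \frac{-4 + 10 o}{2} = -2 + 5 o$)
$h = 98$ ($h = \left(-59 + 10\right) \left(-2 + 5 \left(-2 + 2\right)\right) = - 49 \left(-2 + 5 \cdot 0\right) = - 49 \left(-2 + 0\right) = \left(-49\right) \left(-2\right) = 98$)
$\left(h + R{\left(-119,75 \right)}\right) + 19252 = \left(98 - 97\right) + 19252 = 1 + 19252 = 19253$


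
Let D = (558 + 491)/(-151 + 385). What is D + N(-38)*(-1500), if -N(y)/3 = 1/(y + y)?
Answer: -243319/4446 ≈ -54.728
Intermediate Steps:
N(y) = -3/(2*y) (N(y) = -3/(y + y) = -3*1/(2*y) = -3/(2*y))
D = 1049/234 ≈ 4.4829
D + N(-38)*(-1500) = 1049/234 - 3/2/(-38)*(-1500) = 1049/234 - 3/2*(-1/38)*(-1500) = 1049/234 + (3/76)*(-1500) = 1049/234 - 1125/19 = -243319/4446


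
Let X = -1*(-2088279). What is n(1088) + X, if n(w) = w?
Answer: 2089367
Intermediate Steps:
X = 2088279
n(1088) + X = 1088 + 2088279 = 2089367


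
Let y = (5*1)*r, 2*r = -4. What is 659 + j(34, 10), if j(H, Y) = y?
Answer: 649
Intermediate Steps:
r = -2 (r = (½)*(-4) = -2)
y = -10 (y = (5*1)*(-2) = 5*(-2) = -10)
j(H, Y) = -10
659 + j(34, 10) = 659 - 10 = 649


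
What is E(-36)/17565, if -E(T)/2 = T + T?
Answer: 48/5855 ≈ 0.0081981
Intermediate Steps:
E(T) = -4*T (E(T) = -2*(T + T) = -4*T)
E(-36)/17565 = -4*(-36)/17565 = 144*(1/17565) = 48/5855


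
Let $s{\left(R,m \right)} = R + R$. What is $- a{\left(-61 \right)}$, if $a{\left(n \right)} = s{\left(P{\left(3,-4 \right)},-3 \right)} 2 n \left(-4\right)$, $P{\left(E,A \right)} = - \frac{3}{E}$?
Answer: $976$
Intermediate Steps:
$s{\left(R,m \right)} = 2 R$
$a{\left(n \right)} = 16 n$ ($a{\left(n \right)} = 2 \left(- \frac{3}{3}\right) 2 n \left(-4\right) = 2 \left(\left(-3\right) \frac{1}{3}\right) 2 n \left(-4\right) = 2 \left(-1\right) 2 n \left(-4\right) = - 2 \cdot 2 n \left(-4\right) = - 4 n \left(-4\right) = 16 n$)
$- a{\left(-61 \right)} = - 16 \left(-61\right) = \left(-1\right) \left(-976\right) = 976$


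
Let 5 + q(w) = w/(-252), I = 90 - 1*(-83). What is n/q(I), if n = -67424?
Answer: 16990848/1433 ≈ 11857.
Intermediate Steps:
I = 173 (I = 90 + 83 = 173)
q(w) = -5 - w/252 (q(w) = -5 + w/(-252) = -5 + w*(-1/252) = -5 - w/252)
n/q(I) = -67424/(-5 - 1/252*173) = -67424/(-5 - 173/252) = -67424/(-1433/252) = -67424*(-252/1433) = 16990848/1433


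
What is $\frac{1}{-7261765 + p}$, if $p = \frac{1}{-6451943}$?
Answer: $- \frac{6451943}{46852493859396} \approx -1.3771 \cdot 10^{-7}$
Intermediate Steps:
$p = - \frac{1}{6451943} \approx -1.5499 \cdot 10^{-7}$
$\frac{1}{-7261765 + p} = \frac{1}{-7261765 - \frac{1}{6451943}} = \frac{1}{- \frac{46852493859396}{6451943}} = - \frac{6451943}{46852493859396}$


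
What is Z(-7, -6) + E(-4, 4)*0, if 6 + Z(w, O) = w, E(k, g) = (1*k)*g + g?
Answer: -13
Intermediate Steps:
E(k, g) = g + g*k (E(k, g) = k*g + g = g*k + g = g + g*k)
Z(w, O) = -6 + w
Z(-7, -6) + E(-4, 4)*0 = (-6 - 7) + (4*(1 - 4))*0 = -13 + (4*(-3))*0 = -13 - 12*0 = -13 + 0 = -13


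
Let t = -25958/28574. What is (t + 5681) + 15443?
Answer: 301785609/14287 ≈ 21123.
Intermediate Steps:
t = -12979/14287 (t = -25958*1/28574 = -12979/14287 ≈ -0.90845)
(t + 5681) + 15443 = (-12979/14287 + 5681) + 15443 = 81151468/14287 + 15443 = 301785609/14287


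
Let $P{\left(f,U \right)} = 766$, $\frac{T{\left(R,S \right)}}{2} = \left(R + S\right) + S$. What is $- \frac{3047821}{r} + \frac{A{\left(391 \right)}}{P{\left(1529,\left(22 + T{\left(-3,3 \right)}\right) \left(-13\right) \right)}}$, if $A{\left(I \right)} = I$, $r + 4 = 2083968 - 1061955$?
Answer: $- \frac{1935025367}{782858894} \approx -2.4717$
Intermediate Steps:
$T{\left(R,S \right)} = 2 R + 4 S$ ($T{\left(R,S \right)} = 2 \left(\left(R + S\right) + S\right) = 2 \left(R + 2 S\right) = 2 R + 4 S$)
$r = 1022009$ ($r = -4 + \left(2083968 - 1061955\right) = -4 + 1022013 = 1022009$)
$- \frac{3047821}{r} + \frac{A{\left(391 \right)}}{P{\left(1529,\left(22 + T{\left(-3,3 \right)}\right) \left(-13\right) \right)}} = - \frac{3047821}{1022009} + \frac{391}{766} = - \frac{1935025367}{782858894}$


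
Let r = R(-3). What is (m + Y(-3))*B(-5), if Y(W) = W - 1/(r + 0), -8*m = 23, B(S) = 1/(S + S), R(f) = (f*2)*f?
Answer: 427/720 ≈ 0.59306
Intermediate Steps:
R(f) = 2*f² (R(f) = (2*f)*f = 2*f²)
B(S) = 1/(2*S)
m = -23/8 (m = -⅛*23 = -23/8 ≈ -2.8750)
r = 18 (r = 2*(-3)² = 2*9 = 18)
Y(W) = -1/18 + W (Y(W) = W - 1/(18 + 0) = W - 1/18 = -1/18 + W)
(m + Y(-3))*B(-5) = (-23/8 + (-1/18 - 3))*((½)/(-5)) = (-23/8 - 55/18)*((½)*(-⅕)) = -427/72*(-⅒) = 427/720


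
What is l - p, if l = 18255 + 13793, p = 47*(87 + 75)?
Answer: 24434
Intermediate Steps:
p = 7614 (p = 47*162 = 7614)
l = 32048
l - p = 32048 - 1*7614 = 32048 - 7614 = 24434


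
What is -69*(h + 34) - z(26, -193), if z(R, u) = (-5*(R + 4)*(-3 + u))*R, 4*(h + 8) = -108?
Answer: -764331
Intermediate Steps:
h = -35 (h = -8 + (¼)*(-108) = -8 - 27 = -35)
z(R, u) = -5*R*(-3 + u)*(4 + R) (z(R, u) = (-5*(4 + R)*(-3 + u))*R = (-5*(-3 + u)*(4 + R))*R = -5*R*(-3 + u)*(4 + R))
-69*(h + 34) - z(26, -193) = -69*(-35 + 34) - 5*26*(12 - 4*(-193) + 3*26 - 1*26*(-193)) = -69*(-1) - 5*26*(12 + 772 + 78 + 5018) = 69 - 5*26*5880 = 69 - 1*764400 = 69 - 764400 = -764331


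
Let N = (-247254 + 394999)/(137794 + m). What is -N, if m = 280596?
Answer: -29549/83678 ≈ -0.35313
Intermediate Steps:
N = 29549/83678 (N = (-247254 + 394999)/(137794 + 280596) = 147745/418390 = 147745*(1/418390) = 29549/83678 ≈ 0.35313)
-N = -1*29549/83678 = -29549/83678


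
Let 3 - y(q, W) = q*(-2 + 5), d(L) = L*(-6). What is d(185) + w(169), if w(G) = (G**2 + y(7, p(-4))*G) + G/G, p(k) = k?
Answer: 24410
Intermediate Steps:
d(L) = -6*L
y(q, W) = 3 - 3*q (y(q, W) = 3 - q*(-2 + 5) = 3 - q*3 = 3 - 3*q)
w(G) = 1 + G**2 - 18*G (w(G) = (G**2 + (3 - 3*7)*G) + G/G = (G**2 + (3 - 21)*G) + 1 = (G**2 - 18*G) + 1 = 1 + G**2 - 18*G)
d(185) + w(169) = -6*185 + (1 + 169**2 - 18*169) = -1110 + (1 + 28561 - 3042) = -1110 + 25520 = 24410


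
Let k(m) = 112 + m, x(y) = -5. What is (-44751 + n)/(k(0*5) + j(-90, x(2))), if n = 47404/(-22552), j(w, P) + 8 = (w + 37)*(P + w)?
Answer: -252317989/28973682 ≈ -8.7085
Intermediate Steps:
j(w, P) = -8 + (37 + w)*(P + w) (j(w, P) = -8 + (w + 37)*(P + w) = -8 + (37 + w)*(P + w))
n = -11851/5638 (n = 47404*(-1/22552) = -11851/5638 ≈ -2.1020)
(-44751 + n)/(k(0*5) + j(-90, x(2))) = (-44751 - 11851/5638)/((112 + 0*5) + (-8 + (-90)**2 + 37*(-5) + 37*(-90) - 5*(-90))) = -252317989/(5638*((112 + 0) + (-8 + 8100 - 185 - 3330 + 450))) = -252317989/(5638*(112 + 5027)) = -252317989/5638/5139 = -252317989/5638*1/5139 = -252317989/28973682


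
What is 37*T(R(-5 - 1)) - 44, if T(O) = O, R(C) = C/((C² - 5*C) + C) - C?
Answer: 1743/10 ≈ 174.30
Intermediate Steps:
R(C) = -C + C/(C² - 4*C) (R(C) = C/(C² - 4*C) - C = -C + C/(C² - 4*C))
37*T(R(-5 - 1)) - 44 = 37*((1 - (-5 - 1)² + 4*(-5 - 1))/(-4 + (-5 - 1))) - 44 = 37*((1 - 1*(-6)² + 4*(-6))/(-4 - 6)) - 44 = 37*((1 - 1*36 - 24)/(-10)) - 44 = 37*(-(1 - 36 - 24)/10) - 44 = 37*(-⅒*(-59)) - 44 = 37*(59/10) - 44 = 2183/10 - 44 = 1743/10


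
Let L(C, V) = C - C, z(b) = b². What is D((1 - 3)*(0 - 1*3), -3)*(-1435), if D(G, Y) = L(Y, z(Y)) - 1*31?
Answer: 44485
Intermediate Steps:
L(C, V) = 0
D(G, Y) = -31 (D(G, Y) = 0 - 1*31 = 0 - 31 = -31)
D((1 - 3)*(0 - 1*3), -3)*(-1435) = -31*(-1435) = 44485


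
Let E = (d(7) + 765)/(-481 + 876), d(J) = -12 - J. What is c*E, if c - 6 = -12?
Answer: -4476/395 ≈ -11.332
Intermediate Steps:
c = -6 (c = 6 - 12 = -6)
E = 746/395 (E = ((-12 - 1*7) + 765)/(-481 + 876) = ((-12 - 7) + 765)/395 = (-19 + 765)*(1/395) = 746*(1/395) = 746/395 ≈ 1.8886)
c*E = -6*746/395 = -4476/395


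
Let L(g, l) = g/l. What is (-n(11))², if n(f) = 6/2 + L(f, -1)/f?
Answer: 4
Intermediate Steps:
n(f) = 2 (n(f) = 6/2 + (f/(-1))/f = 6*(½) + (f*(-1))/f = 3 + (-f)/f = 3 - 1 = 2)
(-n(11))² = (-1*2)² = (-2)² = 4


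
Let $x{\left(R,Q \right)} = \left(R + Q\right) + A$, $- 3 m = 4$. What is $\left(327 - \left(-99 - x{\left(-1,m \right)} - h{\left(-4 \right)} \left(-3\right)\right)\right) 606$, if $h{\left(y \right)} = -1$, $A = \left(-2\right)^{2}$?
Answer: $260984$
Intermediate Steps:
$m = - \frac{4}{3}$ ($m = \left(- \frac{1}{3}\right) 4 = - \frac{4}{3} \approx -1.3333$)
$A = 4$
$x{\left(R,Q \right)} = 4 + Q + R$ ($x{\left(R,Q \right)} = \left(R + Q\right) + 4 = \left(Q + R\right) + 4 = 4 + Q + R$)
$\left(327 - \left(-99 - x{\left(-1,m \right)} - h{\left(-4 \right)} \left(-3\right)\right)\right) 606 = \left(327 + \left(\left(\left(\left(-1\right) \left(-3\right) - - \frac{5}{3}\right) + 307\right) - 208\right)\right) 606 = \left(327 + \left(\left(\left(3 + \frac{5}{3}\right) + 307\right) - 208\right)\right) 606 = \left(327 + \left(\left(\frac{14}{3} + 307\right) - 208\right)\right) 606 = \left(327 + \left(\frac{935}{3} - 208\right)\right) 606 = \left(327 + \frac{311}{3}\right) 606 = \frac{1292}{3} \cdot 606 = 260984$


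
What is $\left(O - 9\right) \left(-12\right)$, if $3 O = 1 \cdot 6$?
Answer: $84$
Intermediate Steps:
$O = 2$ ($O = \frac{1 \cdot 6}{3} = \frac{1}{3} \cdot 6 = 2$)
$\left(O - 9\right) \left(-12\right) = \left(2 - 9\right) \left(-12\right) = \left(-7\right) \left(-12\right) = 84$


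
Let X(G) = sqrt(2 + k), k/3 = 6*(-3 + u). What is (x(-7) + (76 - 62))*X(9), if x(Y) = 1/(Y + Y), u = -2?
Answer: 195*I*sqrt(22)/7 ≈ 130.66*I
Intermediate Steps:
x(Y) = 1/(2*Y)
k = -90 (k = 3*(6*(-3 - 2)) = 3*(6*(-5)) = 3*(-30) = -90)
X(G) = 2*I*sqrt(22) (X(G) = sqrt(2 - 90) = sqrt(-88) = 2*I*sqrt(22))
(x(-7) + (76 - 62))*X(9) = ((1/2)/(-7) + (76 - 62))*(2*I*sqrt(22)) = ((1/2)*(-1/7) + 14)*(2*I*sqrt(22)) = (-1/14 + 14)*(2*I*sqrt(22)) = 195*(2*I*sqrt(22))/14 = 195*I*sqrt(22)/7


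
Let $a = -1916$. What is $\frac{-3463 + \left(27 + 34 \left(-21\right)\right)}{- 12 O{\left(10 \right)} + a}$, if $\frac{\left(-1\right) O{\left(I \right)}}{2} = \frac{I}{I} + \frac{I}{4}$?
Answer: $\frac{2075}{916} \approx 2.2653$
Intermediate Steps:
$O{\left(I \right)} = -2 - \frac{I}{2}$ ($O{\left(I \right)} = - 2 \left(\frac{I}{I} + \frac{I}{4}\right) = - 2 \left(1 + I \frac{1}{4}\right) = - 2 \left(1 + \frac{I}{4}\right) = -2 - \frac{I}{2}$)
$\frac{-3463 + \left(27 + 34 \left(-21\right)\right)}{- 12 O{\left(10 \right)} + a} = \frac{-3463 + \left(27 + 34 \left(-21\right)\right)}{- 12 \left(-2 - 5\right) - 1916} = \frac{-3463 + \left(27 - 714\right)}{- 12 \left(-2 - 5\right) - 1916} = \frac{-3463 - 687}{\left(-12\right) \left(-7\right) - 1916} = - \frac{4150}{84 - 1916} = - \frac{4150}{-1832} = \left(-4150\right) \left(- \frac{1}{1832}\right) = \frac{2075}{916}$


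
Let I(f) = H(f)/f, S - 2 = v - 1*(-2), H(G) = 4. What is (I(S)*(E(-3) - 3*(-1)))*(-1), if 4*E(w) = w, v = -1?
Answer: -3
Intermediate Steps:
E(w) = w/4
S = 3 (S = 2 + (-1 - 1*(-2)) = 2 + (-1 + 2) = 2 + 1 = 3)
I(f) = 4/f
(I(S)*(E(-3) - 3*(-1)))*(-1) = ((4/3)*((¼)*(-3) - 3*(-1)))*(-1) = ((4*(⅓))*(-¾ - 1*(-3)))*(-1) = (4*(-¾ + 3)/3)*(-1) = ((4/3)*(9/4))*(-1) = 3*(-1) = -3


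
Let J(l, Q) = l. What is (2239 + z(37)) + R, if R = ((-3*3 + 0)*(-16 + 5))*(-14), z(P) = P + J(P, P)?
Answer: 927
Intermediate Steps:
z(P) = 2*P (z(P) = P + P = 2*P)
R = -1386 (R = ((-9 + 0)*(-11))*(-14) = -9*(-11)*(-14) = 99*(-14) = -1386)
(2239 + z(37)) + R = (2239 + 2*37) - 1386 = (2239 + 74) - 1386 = 2313 - 1386 = 927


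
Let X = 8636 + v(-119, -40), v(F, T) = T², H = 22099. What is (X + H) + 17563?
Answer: 49898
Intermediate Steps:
X = 10236 (X = 8636 + (-40)² = 8636 + 1600 = 10236)
(X + H) + 17563 = (10236 + 22099) + 17563 = 32335 + 17563 = 49898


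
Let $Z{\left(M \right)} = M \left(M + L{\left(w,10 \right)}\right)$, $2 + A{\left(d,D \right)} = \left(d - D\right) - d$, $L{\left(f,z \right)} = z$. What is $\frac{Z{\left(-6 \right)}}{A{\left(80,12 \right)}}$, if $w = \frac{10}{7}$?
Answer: $\frac{12}{7} \approx 1.7143$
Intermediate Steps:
$w = \frac{10}{7}$ ($w = 10 \cdot \frac{1}{7} = \frac{10}{7} \approx 1.4286$)
$A{\left(d,D \right)} = -2 - D$
$Z{\left(M \right)} = M \left(10 + M\right)$ ($Z{\left(M \right)} = M \left(M + 10\right) = M \left(10 + M\right)$)
$\frac{Z{\left(-6 \right)}}{A{\left(80,12 \right)}} = \frac{\left(-6\right) \left(10 - 6\right)}{-2 - 12} = \frac{\left(-6\right) 4}{-2 - 12} = - \frac{24}{-14} = \left(-24\right) \left(- \frac{1}{14}\right) = \frac{12}{7}$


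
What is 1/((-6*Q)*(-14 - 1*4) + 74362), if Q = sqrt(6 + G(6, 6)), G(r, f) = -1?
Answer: 37181/2764824362 - 27*sqrt(5)/1382412181 ≈ 1.3404e-5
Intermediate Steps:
Q = sqrt(5) (Q = sqrt(6 - 1) = sqrt(5) ≈ 2.2361)
1/((-6*Q)*(-14 - 1*4) + 74362) = 1/((-6*sqrt(5))*(-14 - 1*4) + 74362) = 1/((-6*sqrt(5))*(-14 - 4) + 74362) = 1/(-6*sqrt(5)*(-18) + 74362) = 1/(108*sqrt(5) + 74362) = 1/(74362 + 108*sqrt(5))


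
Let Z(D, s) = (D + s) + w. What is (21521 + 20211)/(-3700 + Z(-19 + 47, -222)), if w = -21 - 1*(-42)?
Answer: -41732/3873 ≈ -10.775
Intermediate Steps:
w = 21 (w = -21 + 42 = 21)
Z(D, s) = 21 + D + s (Z(D, s) = (D + s) + 21 = 21 + D + s)
(21521 + 20211)/(-3700 + Z(-19 + 47, -222)) = (21521 + 20211)/(-3700 + (21 + (-19 + 47) - 222)) = 41732/(-3700 + (21 + 28 - 222)) = 41732/(-3700 - 173) = 41732/(-3873) = 41732*(-1/3873) = -41732/3873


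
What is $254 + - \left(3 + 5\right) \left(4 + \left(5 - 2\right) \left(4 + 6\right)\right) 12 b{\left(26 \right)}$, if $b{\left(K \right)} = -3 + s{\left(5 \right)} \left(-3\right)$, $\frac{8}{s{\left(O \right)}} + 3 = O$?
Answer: $49214$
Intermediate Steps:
$s{\left(O \right)} = \frac{8}{-3 + O}$
$b{\left(K \right)} = -15$ ($b{\left(K \right)} = -3 + \frac{8}{-3 + 5} \left(-3\right) = -3 + \frac{8}{2} \left(-3\right) = -3 + 8 \cdot \frac{1}{2} \left(-3\right) = -3 + 4 \left(-3\right) = -3 - 12 = -15$)
$254 + - \left(3 + 5\right) \left(4 + \left(5 - 2\right) \left(4 + 6\right)\right) 12 b{\left(26 \right)} = 254 + - \left(3 + 5\right) \left(4 + \left(5 - 2\right) \left(4 + 6\right)\right) 12 \left(-15\right) = 254 + - 8 \left(4 + 3 \cdot 10\right) 12 \left(-15\right) = 254 + - 8 \left(4 + 30\right) 12 \left(-15\right) = 254 + - 8 \cdot 34 \cdot 12 \left(-15\right) = 254 + \left(-1\right) 272 \cdot 12 \left(-15\right) = 254 + \left(-272\right) 12 \left(-15\right) = 254 - -48960 = 254 + 48960 = 49214$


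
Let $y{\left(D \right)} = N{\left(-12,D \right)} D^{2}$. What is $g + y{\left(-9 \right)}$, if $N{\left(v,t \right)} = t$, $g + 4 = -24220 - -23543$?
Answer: $-1410$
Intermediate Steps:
$g = -681$ ($g = -4 - 677 = -681$)
$y{\left(D \right)} = D^{3}$ ($y{\left(D \right)} = D D^{2} = D^{3}$)
$g + y{\left(-9 \right)} = -681 + \left(-9\right)^{3} = -681 - 729 = -1410$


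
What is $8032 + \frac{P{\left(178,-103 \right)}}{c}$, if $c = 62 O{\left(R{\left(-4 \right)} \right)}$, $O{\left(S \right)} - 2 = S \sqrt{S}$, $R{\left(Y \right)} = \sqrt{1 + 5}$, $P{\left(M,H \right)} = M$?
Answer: $8032 + \frac{178}{124 + 62 \cdot 6^{\frac{3}{4}}} \approx 8032.5$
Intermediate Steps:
$R{\left(Y \right)} = \sqrt{6}$
$O{\left(S \right)} = 2 + S^{\frac{3}{2}}$ ($O{\left(S \right)} = 2 + S \sqrt{S} = 2 + S^{\frac{3}{2}}$)
$c = 124 + 62 \cdot 6^{\frac{3}{4}}$ ($c = 62 \left(2 + \left(\sqrt{6}\right)^{\frac{3}{2}}\right) = 62 \left(2 + 6^{\frac{3}{4}}\right) = 124 + 62 \cdot 6^{\frac{3}{4}} \approx 361.69$)
$8032 + \frac{P{\left(178,-103 \right)}}{c} = 8032 + \frac{178}{124 + 62 \cdot 6^{\frac{3}{4}}}$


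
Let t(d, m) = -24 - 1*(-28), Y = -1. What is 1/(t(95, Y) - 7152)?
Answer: -1/7148 ≈ -0.00013990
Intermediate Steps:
t(d, m) = 4 (t(d, m) = -24 + 28 = 4)
1/(t(95, Y) - 7152) = 1/(4 - 7152) = 1/(-7148) = -1/7148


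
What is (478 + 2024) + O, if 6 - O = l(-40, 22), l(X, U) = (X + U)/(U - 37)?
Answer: 12534/5 ≈ 2506.8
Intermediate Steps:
l(X, U) = (U + X)/(-37 + U)
O = 24/5 (O = 6 - (22 - 40)/(-37 + 22) = 6 - (-18)/(-15) = 6 - (-1)*(-18)/15 = 6 - 1*6/5 = 6 - 6/5 = 24/5 ≈ 4.8000)
(478 + 2024) + O = (478 + 2024) + 24/5 = 2502 + 24/5 = 12534/5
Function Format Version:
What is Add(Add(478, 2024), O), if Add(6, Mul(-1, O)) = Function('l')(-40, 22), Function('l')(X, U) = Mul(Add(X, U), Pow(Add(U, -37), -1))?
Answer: Rational(12534, 5) ≈ 2506.8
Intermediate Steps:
Function('l')(X, U) = Mul(Pow(Add(-37, U), -1), Add(U, X)) (Function('l')(X, U) = Mul(Add(U, X), Pow(Add(-37, U), -1)) = Mul(Pow(Add(-37, U), -1), Add(U, X)))
O = Rational(24, 5) (O = Add(6, Mul(-1, Mul(Pow(Add(-37, 22), -1), Add(22, -40)))) = Add(6, Mul(-1, Mul(Pow(-15, -1), -18))) = Add(6, Mul(-1, Mul(Rational(-1, 15), -18))) = Add(6, Mul(-1, Rational(6, 5))) = Add(6, Rational(-6, 5)) = Rational(24, 5) ≈ 4.8000)
Add(Add(478, 2024), O) = Add(Add(478, 2024), Rational(24, 5)) = Add(2502, Rational(24, 5)) = Rational(12534, 5)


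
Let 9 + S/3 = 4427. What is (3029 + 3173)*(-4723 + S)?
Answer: 52909262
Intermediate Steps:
S = 13254 (S = -27 + 3*4427 = -27 + 13281 = 13254)
(3029 + 3173)*(-4723 + S) = (3029 + 3173)*(-4723 + 13254) = 6202*8531 = 52909262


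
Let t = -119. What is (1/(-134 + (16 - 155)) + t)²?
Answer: 1055470144/74529 ≈ 14162.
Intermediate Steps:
(1/(-134 + (16 - 155)) + t)² = (1/(-134 + (16 - 155)) - 119)² = (1/(-134 - 139) - 119)² = (1/(-273) - 119)² = (-1/273 - 119)² = (-32488/273)² = 1055470144/74529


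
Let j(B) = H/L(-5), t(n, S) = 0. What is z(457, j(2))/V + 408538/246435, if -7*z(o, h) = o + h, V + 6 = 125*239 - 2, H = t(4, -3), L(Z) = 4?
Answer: 12185715761/7360274145 ≈ 1.6556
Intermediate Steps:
H = 0
V = 29867 (V = -6 + (125*239 - 2) = -6 + (29875 - 2) = -6 + 29873 = 29867)
j(B) = 0 (j(B) = 0/4 = 0*(¼) = 0)
z(o, h) = -h/7 - o/7 (z(o, h) = -(o + h)/7 = -(h + o)/7 = -h/7 - o/7)
z(457, j(2))/V + 408538/246435 = (-⅐*0 - ⅐*457)/29867 + 408538/246435 = (0 - 457/7)*(1/29867) + 408538*(1/246435) = -457/7*1/29867 + 408538/246435 = -457/209069 + 408538/246435 = 12185715761/7360274145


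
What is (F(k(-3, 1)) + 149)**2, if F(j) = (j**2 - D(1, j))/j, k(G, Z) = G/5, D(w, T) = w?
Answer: 5067001/225 ≈ 22520.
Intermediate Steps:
k(G, Z) = G/5 (k(G, Z) = G*(1/5) = G/5)
F(j) = (-1 + j**2)/j (F(j) = (j**2 - 1*1)/j = (j**2 - 1)/j = (-1 + j**2)/j)
(F(k(-3, 1)) + 149)**2 = (((1/5)*(-3) - 1/((1/5)*(-3))) + 149)**2 = ((-3/5 - 1/(-3/5)) + 149)**2 = ((-3/5 - 1*(-5/3)) + 149)**2 = ((-3/5 + 5/3) + 149)**2 = (16/15 + 149)**2 = (2251/15)**2 = 5067001/225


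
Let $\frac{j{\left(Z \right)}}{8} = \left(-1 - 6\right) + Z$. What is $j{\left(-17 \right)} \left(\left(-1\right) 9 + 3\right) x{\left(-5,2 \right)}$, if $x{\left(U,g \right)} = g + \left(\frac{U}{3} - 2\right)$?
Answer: $-1920$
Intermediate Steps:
$x{\left(U,g \right)} = -2 + g + \frac{U}{3}$ ($x{\left(U,g \right)} = g + \left(\frac{U}{3} - 2\right) = g + \left(-2 + \frac{U}{3}\right) = -2 + g + \frac{U}{3}$)
$j{\left(Z \right)} = -56 + 8 Z$ ($j{\left(Z \right)} = 8 \left(\left(-1 - 6\right) + Z\right) = 8 \left(-7 + Z\right) = -56 + 8 Z$)
$j{\left(-17 \right)} \left(\left(-1\right) 9 + 3\right) x{\left(-5,2 \right)} = \left(-56 + 8 \left(-17\right)\right) \left(\left(-1\right) 9 + 3\right) \left(-2 + 2 + \frac{1}{3} \left(-5\right)\right) = \left(-56 - 136\right) \left(-9 + 3\right) \left(-2 + 2 - \frac{5}{3}\right) = - 192 \left(\left(-6\right) \left(- \frac{5}{3}\right)\right) = \left(-192\right) 10 = -1920$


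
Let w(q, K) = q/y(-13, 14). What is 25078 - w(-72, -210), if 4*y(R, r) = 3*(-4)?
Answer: 25054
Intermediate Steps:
y(R, r) = -3 (y(R, r) = (3*(-4))/4 = (¼)*(-12) = -3)
w(q, K) = -q/3 (w(q, K) = q/(-3) = q*(-⅓) = -q/3)
25078 - w(-72, -210) = 25078 - (-1)*(-72)/3 = 25078 - 1*24 = 25078 - 24 = 25054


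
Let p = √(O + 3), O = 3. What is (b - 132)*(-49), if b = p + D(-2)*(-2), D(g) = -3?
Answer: 6174 - 49*√6 ≈ 6054.0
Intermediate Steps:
p = √6 (p = √(3 + 3) = √6 ≈ 2.4495)
b = 6 + √6 (b = √6 - 3*(-2) = √6 + 6 = 6 + √6 ≈ 8.4495)
(b - 132)*(-49) = ((6 + √6) - 132)*(-49) = (-126 + √6)*(-49) = 6174 - 49*√6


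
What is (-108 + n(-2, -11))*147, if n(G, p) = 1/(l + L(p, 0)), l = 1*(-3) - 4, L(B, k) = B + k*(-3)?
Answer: -95305/6 ≈ -15884.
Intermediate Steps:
L(B, k) = B - 3*k
l = -7 (l = -3 - 4 = -7)
n(G, p) = 1/(-7 + p) (n(G, p) = 1/(-7 + (p - 3*0)) = 1/(-7 + (p + 0)) = 1/(-7 + p))
(-108 + n(-2, -11))*147 = (-108 + 1/(-7 - 11))*147 = (-108 + 1/(-18))*147 = (-108 - 1/18)*147 = -1945/18*147 = -95305/6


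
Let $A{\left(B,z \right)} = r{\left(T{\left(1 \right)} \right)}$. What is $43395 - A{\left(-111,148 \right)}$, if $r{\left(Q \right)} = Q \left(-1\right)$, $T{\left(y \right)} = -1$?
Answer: $43394$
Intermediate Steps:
$r{\left(Q \right)} = - Q$
$A{\left(B,z \right)} = 1$ ($A{\left(B,z \right)} = \left(-1\right) \left(-1\right) = 1$)
$43395 - A{\left(-111,148 \right)} = 43395 - 1 = 43394$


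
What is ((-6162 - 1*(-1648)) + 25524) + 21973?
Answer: 42983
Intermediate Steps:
((-6162 - 1*(-1648)) + 25524) + 21973 = ((-6162 + 1648) + 25524) + 21973 = (-4514 + 25524) + 21973 = 21010 + 21973 = 42983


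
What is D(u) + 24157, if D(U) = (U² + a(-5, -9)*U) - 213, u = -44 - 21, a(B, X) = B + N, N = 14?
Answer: 27584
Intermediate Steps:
a(B, X) = 14 + B (a(B, X) = B + 14 = 14 + B)
u = -65
D(U) = -213 + U² + 9*U (D(U) = (U² + (14 - 5)*U) - 213 = (U² + 9*U) - 213 = -213 + U² + 9*U)
D(u) + 24157 = (-213 + (-65)² + 9*(-65)) + 24157 = (-213 + 4225 - 585) + 24157 = 3427 + 24157 = 27584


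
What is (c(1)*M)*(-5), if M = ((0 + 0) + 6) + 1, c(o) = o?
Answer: -35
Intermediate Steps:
M = 7 (M = (0 + 6) + 1 = 6 + 1 = 7)
(c(1)*M)*(-5) = (1*7)*(-5) = 7*(-5) = -35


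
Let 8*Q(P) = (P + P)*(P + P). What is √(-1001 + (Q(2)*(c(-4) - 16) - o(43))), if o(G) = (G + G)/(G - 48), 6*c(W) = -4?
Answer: I*√228855/15 ≈ 31.893*I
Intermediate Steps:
Q(P) = P²/2 (Q(P) = ((P + P)*(P + P))/8 = ((2*P)*(2*P))/8 = (4*P²)/8 = P²/2)
c(W) = -⅔ (c(W) = (⅙)*(-4) = -⅔)
o(G) = 2*G/(-48 + G) (o(G) = (2*G)/(-48 + G) = 2*G/(-48 + G))
√(-1001 + (Q(2)*(c(-4) - 16) - o(43))) = √(-1001 + (((½)*2²)*(-⅔ - 16) - 2*43/(-48 + 43))) = √(-1001 + (((½)*4)*(-50/3) - 2*43/(-5))) = √(-1001 + (2*(-50/3) - 2*43*(-1)/5)) = √(-1001 + (-100/3 - 1*(-86/5))) = √(-1001 + (-100/3 + 86/5)) = √(-1001 - 242/15) = √(-15257/15) = I*√228855/15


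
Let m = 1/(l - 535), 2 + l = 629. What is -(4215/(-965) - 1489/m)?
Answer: 26439527/193 ≈ 1.3699e+5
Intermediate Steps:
l = 627 (l = -2 + 629 = 627)
m = 1/92 (m = 1/(627 - 535) = 1/92 ≈ 0.010870)
-(4215/(-965) - 1489/m) = -(4215/(-965) - 1489/1/92) = -(4215*(-1/965) - 1489*92) = -(-843/193 - 136988) = -1*(-26439527/193) = 26439527/193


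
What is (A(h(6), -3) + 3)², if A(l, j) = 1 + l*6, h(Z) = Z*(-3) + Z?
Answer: 4624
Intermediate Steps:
h(Z) = -2*Z (h(Z) = -3*Z + Z = -2*Z)
A(l, j) = 1 + 6*l
(A(h(6), -3) + 3)² = ((1 + 6*(-2*6)) + 3)² = ((1 + 6*(-12)) + 3)² = ((1 - 72) + 3)² = (-71 + 3)² = (-68)² = 4624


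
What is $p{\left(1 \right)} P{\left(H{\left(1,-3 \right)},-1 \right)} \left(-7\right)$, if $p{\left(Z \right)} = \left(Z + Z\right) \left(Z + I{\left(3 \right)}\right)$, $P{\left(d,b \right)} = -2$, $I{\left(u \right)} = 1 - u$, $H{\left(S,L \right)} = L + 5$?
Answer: $-28$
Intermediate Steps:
$H{\left(S,L \right)} = 5 + L$
$p{\left(Z \right)} = 2 Z \left(-2 + Z\right)$ ($p{\left(Z \right)} = \left(Z + Z\right) \left(Z + \left(1 - 3\right)\right) = 2 Z \left(Z + \left(1 - 3\right)\right) = 2 Z \left(Z - 2\right) = 2 Z \left(-2 + Z\right)$)
$p{\left(1 \right)} P{\left(H{\left(1,-3 \right)},-1 \right)} \left(-7\right) = 2 \cdot 1 \left(-2 + 1\right) \left(-2\right) \left(-7\right) = 2 \cdot 1 \left(-1\right) \left(-2\right) \left(-7\right) = \left(-2\right) \left(-2\right) \left(-7\right) = 4 \left(-7\right) = -28$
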